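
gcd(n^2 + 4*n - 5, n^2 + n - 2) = n - 1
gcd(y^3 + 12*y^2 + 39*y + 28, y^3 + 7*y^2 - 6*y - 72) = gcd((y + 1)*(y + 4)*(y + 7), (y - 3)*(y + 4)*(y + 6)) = y + 4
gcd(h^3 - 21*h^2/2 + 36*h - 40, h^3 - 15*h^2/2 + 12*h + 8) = h^2 - 8*h + 16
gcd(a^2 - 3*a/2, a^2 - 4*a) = a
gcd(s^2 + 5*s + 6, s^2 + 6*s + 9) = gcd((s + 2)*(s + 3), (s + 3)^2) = s + 3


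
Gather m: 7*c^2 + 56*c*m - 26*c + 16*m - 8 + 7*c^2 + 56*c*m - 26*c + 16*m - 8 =14*c^2 - 52*c + m*(112*c + 32) - 16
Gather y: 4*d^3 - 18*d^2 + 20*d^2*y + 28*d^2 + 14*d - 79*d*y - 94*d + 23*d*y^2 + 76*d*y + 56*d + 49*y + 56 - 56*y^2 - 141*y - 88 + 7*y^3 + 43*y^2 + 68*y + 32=4*d^3 + 10*d^2 - 24*d + 7*y^3 + y^2*(23*d - 13) + y*(20*d^2 - 3*d - 24)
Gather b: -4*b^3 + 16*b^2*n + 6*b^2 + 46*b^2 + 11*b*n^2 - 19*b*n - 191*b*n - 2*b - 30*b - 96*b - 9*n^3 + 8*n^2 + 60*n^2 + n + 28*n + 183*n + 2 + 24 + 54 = -4*b^3 + b^2*(16*n + 52) + b*(11*n^2 - 210*n - 128) - 9*n^3 + 68*n^2 + 212*n + 80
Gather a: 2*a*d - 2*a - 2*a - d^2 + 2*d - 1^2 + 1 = a*(2*d - 4) - d^2 + 2*d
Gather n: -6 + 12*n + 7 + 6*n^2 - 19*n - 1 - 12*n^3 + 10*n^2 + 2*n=-12*n^3 + 16*n^2 - 5*n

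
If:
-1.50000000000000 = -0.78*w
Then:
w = 1.92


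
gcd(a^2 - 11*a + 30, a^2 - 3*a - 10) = a - 5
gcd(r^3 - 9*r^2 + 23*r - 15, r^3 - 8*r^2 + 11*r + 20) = r - 5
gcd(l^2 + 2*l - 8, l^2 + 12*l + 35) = 1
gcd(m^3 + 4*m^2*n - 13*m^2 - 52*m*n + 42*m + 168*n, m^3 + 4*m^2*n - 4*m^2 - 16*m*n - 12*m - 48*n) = m^2 + 4*m*n - 6*m - 24*n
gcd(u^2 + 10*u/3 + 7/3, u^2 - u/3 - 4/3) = u + 1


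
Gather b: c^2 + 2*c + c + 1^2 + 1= c^2 + 3*c + 2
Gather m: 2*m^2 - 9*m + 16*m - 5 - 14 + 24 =2*m^2 + 7*m + 5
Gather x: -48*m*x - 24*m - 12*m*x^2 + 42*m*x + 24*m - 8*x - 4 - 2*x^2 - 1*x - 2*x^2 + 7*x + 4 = x^2*(-12*m - 4) + x*(-6*m - 2)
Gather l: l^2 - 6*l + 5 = l^2 - 6*l + 5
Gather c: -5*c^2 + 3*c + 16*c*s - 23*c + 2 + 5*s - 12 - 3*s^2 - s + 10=-5*c^2 + c*(16*s - 20) - 3*s^2 + 4*s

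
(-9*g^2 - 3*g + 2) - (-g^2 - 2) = -8*g^2 - 3*g + 4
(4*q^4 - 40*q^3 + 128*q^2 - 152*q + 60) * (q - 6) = 4*q^5 - 64*q^4 + 368*q^3 - 920*q^2 + 972*q - 360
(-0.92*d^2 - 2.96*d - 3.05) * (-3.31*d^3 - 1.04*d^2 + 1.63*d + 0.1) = 3.0452*d^5 + 10.7544*d^4 + 11.6743*d^3 - 1.7448*d^2 - 5.2675*d - 0.305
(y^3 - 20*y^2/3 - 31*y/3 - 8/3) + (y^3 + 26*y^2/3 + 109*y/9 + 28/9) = 2*y^3 + 2*y^2 + 16*y/9 + 4/9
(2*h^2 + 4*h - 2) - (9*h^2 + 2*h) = -7*h^2 + 2*h - 2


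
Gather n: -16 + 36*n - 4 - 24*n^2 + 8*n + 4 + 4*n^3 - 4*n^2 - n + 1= 4*n^3 - 28*n^2 + 43*n - 15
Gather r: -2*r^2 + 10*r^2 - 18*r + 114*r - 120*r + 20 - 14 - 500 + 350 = 8*r^2 - 24*r - 144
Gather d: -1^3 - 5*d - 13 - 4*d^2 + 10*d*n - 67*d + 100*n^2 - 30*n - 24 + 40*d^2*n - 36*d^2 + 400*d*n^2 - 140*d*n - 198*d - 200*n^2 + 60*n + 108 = d^2*(40*n - 40) + d*(400*n^2 - 130*n - 270) - 100*n^2 + 30*n + 70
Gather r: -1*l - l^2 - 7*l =-l^2 - 8*l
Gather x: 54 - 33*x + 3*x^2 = 3*x^2 - 33*x + 54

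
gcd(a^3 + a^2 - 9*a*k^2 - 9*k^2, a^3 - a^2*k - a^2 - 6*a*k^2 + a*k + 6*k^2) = a - 3*k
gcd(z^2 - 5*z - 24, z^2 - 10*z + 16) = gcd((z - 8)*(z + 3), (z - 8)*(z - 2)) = z - 8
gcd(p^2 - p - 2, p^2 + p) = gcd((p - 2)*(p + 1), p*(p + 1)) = p + 1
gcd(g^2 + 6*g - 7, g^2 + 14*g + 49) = g + 7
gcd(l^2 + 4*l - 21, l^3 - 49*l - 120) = 1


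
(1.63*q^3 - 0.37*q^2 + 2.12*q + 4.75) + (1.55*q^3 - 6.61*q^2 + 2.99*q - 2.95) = 3.18*q^3 - 6.98*q^2 + 5.11*q + 1.8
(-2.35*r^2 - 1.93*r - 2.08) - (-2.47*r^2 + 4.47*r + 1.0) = 0.12*r^2 - 6.4*r - 3.08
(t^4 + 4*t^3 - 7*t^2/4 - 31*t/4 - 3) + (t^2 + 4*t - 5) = t^4 + 4*t^3 - 3*t^2/4 - 15*t/4 - 8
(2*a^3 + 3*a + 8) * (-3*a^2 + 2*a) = -6*a^5 + 4*a^4 - 9*a^3 - 18*a^2 + 16*a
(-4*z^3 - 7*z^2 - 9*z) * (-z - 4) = 4*z^4 + 23*z^3 + 37*z^2 + 36*z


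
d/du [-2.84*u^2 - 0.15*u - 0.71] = -5.68*u - 0.15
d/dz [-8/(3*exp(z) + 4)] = 24*exp(z)/(3*exp(z) + 4)^2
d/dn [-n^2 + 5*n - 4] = 5 - 2*n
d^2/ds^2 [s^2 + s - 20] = 2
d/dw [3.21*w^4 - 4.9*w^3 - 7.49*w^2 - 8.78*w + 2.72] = 12.84*w^3 - 14.7*w^2 - 14.98*w - 8.78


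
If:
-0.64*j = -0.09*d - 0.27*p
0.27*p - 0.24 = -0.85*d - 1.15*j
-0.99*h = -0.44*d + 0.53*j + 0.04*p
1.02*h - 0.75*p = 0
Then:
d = 0.19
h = 0.05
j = 0.06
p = 0.07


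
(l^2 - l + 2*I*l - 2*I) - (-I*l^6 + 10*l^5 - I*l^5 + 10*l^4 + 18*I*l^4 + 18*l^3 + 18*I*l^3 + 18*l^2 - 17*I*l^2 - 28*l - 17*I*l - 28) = I*l^6 - 10*l^5 + I*l^5 - 10*l^4 - 18*I*l^4 - 18*l^3 - 18*I*l^3 - 17*l^2 + 17*I*l^2 + 27*l + 19*I*l + 28 - 2*I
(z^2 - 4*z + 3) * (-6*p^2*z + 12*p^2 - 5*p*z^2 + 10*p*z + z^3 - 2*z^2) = -6*p^2*z^3 + 36*p^2*z^2 - 66*p^2*z + 36*p^2 - 5*p*z^4 + 30*p*z^3 - 55*p*z^2 + 30*p*z + z^5 - 6*z^4 + 11*z^3 - 6*z^2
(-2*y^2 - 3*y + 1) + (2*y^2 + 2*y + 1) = 2 - y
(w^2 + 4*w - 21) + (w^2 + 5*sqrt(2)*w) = 2*w^2 + 4*w + 5*sqrt(2)*w - 21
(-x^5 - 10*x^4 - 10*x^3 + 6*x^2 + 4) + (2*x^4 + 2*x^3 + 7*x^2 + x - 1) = -x^5 - 8*x^4 - 8*x^3 + 13*x^2 + x + 3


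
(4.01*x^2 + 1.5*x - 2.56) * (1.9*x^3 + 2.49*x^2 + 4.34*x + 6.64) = 7.619*x^5 + 12.8349*x^4 + 16.2744*x^3 + 26.762*x^2 - 1.1504*x - 16.9984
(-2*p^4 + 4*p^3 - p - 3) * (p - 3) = -2*p^5 + 10*p^4 - 12*p^3 - p^2 + 9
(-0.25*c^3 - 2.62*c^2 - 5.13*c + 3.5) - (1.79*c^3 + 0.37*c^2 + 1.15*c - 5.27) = -2.04*c^3 - 2.99*c^2 - 6.28*c + 8.77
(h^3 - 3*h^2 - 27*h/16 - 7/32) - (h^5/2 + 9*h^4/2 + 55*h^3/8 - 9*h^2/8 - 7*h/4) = -h^5/2 - 9*h^4/2 - 47*h^3/8 - 15*h^2/8 + h/16 - 7/32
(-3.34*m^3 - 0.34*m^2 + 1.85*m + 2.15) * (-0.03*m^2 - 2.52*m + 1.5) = 0.1002*m^5 + 8.427*m^4 - 4.2087*m^3 - 5.2365*m^2 - 2.643*m + 3.225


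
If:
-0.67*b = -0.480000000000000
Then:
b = 0.72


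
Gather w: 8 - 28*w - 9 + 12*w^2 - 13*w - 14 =12*w^2 - 41*w - 15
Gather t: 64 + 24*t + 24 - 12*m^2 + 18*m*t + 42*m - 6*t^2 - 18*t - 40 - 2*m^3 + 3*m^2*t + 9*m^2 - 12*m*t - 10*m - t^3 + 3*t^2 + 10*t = -2*m^3 - 3*m^2 + 32*m - t^3 - 3*t^2 + t*(3*m^2 + 6*m + 16) + 48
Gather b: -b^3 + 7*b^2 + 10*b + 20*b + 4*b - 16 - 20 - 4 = -b^3 + 7*b^2 + 34*b - 40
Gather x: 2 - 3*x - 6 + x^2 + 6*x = x^2 + 3*x - 4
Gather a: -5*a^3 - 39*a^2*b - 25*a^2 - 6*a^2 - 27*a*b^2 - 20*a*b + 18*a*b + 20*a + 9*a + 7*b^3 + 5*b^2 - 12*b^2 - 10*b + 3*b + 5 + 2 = -5*a^3 + a^2*(-39*b - 31) + a*(-27*b^2 - 2*b + 29) + 7*b^3 - 7*b^2 - 7*b + 7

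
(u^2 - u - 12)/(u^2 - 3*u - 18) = (u - 4)/(u - 6)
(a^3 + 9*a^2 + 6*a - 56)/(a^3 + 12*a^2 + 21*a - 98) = (a + 4)/(a + 7)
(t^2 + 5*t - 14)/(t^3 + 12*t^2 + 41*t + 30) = (t^2 + 5*t - 14)/(t^3 + 12*t^2 + 41*t + 30)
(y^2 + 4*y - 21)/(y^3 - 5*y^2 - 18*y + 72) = (y + 7)/(y^2 - 2*y - 24)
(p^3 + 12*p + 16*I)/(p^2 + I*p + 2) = (p^2 - 2*I*p + 8)/(p - I)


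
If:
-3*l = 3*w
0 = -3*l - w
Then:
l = 0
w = 0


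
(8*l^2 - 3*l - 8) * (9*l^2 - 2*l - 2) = 72*l^4 - 43*l^3 - 82*l^2 + 22*l + 16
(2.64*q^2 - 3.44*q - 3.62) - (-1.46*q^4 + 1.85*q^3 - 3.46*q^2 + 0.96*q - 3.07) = 1.46*q^4 - 1.85*q^3 + 6.1*q^2 - 4.4*q - 0.55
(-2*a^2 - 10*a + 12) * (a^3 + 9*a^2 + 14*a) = -2*a^5 - 28*a^4 - 106*a^3 - 32*a^2 + 168*a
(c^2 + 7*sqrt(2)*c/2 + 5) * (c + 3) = c^3 + 3*c^2 + 7*sqrt(2)*c^2/2 + 5*c + 21*sqrt(2)*c/2 + 15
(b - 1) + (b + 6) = 2*b + 5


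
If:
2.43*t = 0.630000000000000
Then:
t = 0.26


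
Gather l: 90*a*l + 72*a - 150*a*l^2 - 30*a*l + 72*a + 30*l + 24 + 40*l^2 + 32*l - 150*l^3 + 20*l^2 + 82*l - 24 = 144*a - 150*l^3 + l^2*(60 - 150*a) + l*(60*a + 144)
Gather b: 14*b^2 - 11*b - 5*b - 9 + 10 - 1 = 14*b^2 - 16*b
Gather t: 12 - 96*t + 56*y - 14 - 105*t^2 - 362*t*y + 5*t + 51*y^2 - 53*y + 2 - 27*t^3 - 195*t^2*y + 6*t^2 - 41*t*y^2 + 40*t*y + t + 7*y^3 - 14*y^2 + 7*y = -27*t^3 + t^2*(-195*y - 99) + t*(-41*y^2 - 322*y - 90) + 7*y^3 + 37*y^2 + 10*y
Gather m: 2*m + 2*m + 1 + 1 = 4*m + 2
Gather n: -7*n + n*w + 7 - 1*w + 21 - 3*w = n*(w - 7) - 4*w + 28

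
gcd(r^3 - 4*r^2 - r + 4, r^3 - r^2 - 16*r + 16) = r^2 - 5*r + 4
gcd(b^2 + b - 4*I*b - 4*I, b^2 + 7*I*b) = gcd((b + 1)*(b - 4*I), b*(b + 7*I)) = 1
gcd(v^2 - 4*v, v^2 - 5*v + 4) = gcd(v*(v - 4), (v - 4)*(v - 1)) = v - 4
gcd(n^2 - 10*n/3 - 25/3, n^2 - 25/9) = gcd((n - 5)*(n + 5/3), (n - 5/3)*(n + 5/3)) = n + 5/3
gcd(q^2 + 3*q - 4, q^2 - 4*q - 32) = q + 4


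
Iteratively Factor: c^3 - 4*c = (c + 2)*(c^2 - 2*c) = (c - 2)*(c + 2)*(c)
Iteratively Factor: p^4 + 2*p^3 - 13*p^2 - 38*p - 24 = (p - 4)*(p^3 + 6*p^2 + 11*p + 6) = (p - 4)*(p + 2)*(p^2 + 4*p + 3) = (p - 4)*(p + 2)*(p + 3)*(p + 1)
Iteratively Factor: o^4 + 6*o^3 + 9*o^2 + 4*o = (o + 4)*(o^3 + 2*o^2 + o) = (o + 1)*(o + 4)*(o^2 + o) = (o + 1)^2*(o + 4)*(o)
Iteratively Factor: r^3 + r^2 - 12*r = (r)*(r^2 + r - 12) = r*(r - 3)*(r + 4)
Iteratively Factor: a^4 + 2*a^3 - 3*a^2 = (a + 3)*(a^3 - a^2) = a*(a + 3)*(a^2 - a) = a*(a - 1)*(a + 3)*(a)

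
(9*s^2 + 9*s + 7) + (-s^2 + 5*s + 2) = 8*s^2 + 14*s + 9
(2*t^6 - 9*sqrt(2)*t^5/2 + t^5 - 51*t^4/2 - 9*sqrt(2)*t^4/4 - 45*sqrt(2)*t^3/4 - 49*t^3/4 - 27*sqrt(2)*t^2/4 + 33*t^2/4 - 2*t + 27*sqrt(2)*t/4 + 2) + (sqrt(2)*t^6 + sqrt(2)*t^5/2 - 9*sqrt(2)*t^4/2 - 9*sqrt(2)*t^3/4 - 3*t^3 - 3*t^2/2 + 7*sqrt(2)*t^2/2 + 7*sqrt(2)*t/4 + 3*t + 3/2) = sqrt(2)*t^6 + 2*t^6 - 4*sqrt(2)*t^5 + t^5 - 51*t^4/2 - 27*sqrt(2)*t^4/4 - 27*sqrt(2)*t^3/2 - 61*t^3/4 - 13*sqrt(2)*t^2/4 + 27*t^2/4 + t + 17*sqrt(2)*t/2 + 7/2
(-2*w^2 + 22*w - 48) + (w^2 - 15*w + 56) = -w^2 + 7*w + 8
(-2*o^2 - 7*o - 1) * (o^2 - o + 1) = -2*o^4 - 5*o^3 + 4*o^2 - 6*o - 1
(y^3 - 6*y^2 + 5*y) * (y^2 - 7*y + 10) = y^5 - 13*y^4 + 57*y^3 - 95*y^2 + 50*y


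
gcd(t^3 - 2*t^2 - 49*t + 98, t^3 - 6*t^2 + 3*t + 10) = t - 2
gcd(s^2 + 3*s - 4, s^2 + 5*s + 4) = s + 4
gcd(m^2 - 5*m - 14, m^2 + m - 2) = m + 2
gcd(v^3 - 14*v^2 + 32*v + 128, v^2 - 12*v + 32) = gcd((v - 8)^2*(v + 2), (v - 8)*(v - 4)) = v - 8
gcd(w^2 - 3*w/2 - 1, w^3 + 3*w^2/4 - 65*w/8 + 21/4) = w - 2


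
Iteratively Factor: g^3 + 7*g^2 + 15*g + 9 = (g + 1)*(g^2 + 6*g + 9) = (g + 1)*(g + 3)*(g + 3)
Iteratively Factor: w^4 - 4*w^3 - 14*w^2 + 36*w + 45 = (w - 5)*(w^3 + w^2 - 9*w - 9) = (w - 5)*(w + 3)*(w^2 - 2*w - 3) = (w - 5)*(w + 1)*(w + 3)*(w - 3)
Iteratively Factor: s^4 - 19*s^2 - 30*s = (s + 2)*(s^3 - 2*s^2 - 15*s) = s*(s + 2)*(s^2 - 2*s - 15) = s*(s + 2)*(s + 3)*(s - 5)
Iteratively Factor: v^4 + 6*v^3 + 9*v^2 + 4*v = (v + 1)*(v^3 + 5*v^2 + 4*v) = v*(v + 1)*(v^2 + 5*v + 4) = v*(v + 1)*(v + 4)*(v + 1)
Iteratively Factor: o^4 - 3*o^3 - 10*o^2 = (o)*(o^3 - 3*o^2 - 10*o) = o*(o + 2)*(o^2 - 5*o) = o*(o - 5)*(o + 2)*(o)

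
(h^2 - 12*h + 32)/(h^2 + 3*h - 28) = (h - 8)/(h + 7)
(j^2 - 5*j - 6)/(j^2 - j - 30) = (j + 1)/(j + 5)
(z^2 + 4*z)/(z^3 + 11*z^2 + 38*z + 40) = z/(z^2 + 7*z + 10)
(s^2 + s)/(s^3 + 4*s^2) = (s + 1)/(s*(s + 4))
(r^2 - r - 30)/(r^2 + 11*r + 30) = (r - 6)/(r + 6)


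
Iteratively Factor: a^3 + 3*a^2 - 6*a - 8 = (a + 1)*(a^2 + 2*a - 8) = (a + 1)*(a + 4)*(a - 2)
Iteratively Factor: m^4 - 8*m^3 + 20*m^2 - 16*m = (m - 4)*(m^3 - 4*m^2 + 4*m) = m*(m - 4)*(m^2 - 4*m + 4) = m*(m - 4)*(m - 2)*(m - 2)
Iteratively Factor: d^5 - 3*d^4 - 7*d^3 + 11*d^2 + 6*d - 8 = (d + 1)*(d^4 - 4*d^3 - 3*d^2 + 14*d - 8) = (d - 1)*(d + 1)*(d^3 - 3*d^2 - 6*d + 8) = (d - 1)^2*(d + 1)*(d^2 - 2*d - 8) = (d - 1)^2*(d + 1)*(d + 2)*(d - 4)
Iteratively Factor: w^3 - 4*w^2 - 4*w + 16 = (w - 4)*(w^2 - 4) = (w - 4)*(w + 2)*(w - 2)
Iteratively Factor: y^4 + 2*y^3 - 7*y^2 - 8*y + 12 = (y + 3)*(y^3 - y^2 - 4*y + 4) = (y - 1)*(y + 3)*(y^2 - 4) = (y - 2)*(y - 1)*(y + 3)*(y + 2)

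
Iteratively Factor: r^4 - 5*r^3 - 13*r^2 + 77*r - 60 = (r - 5)*(r^3 - 13*r + 12) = (r - 5)*(r - 1)*(r^2 + r - 12) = (r - 5)*(r - 1)*(r + 4)*(r - 3)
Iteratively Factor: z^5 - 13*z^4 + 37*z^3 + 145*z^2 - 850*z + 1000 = (z - 2)*(z^4 - 11*z^3 + 15*z^2 + 175*z - 500) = (z - 5)*(z - 2)*(z^3 - 6*z^2 - 15*z + 100) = (z - 5)^2*(z - 2)*(z^2 - z - 20) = (z - 5)^2*(z - 2)*(z + 4)*(z - 5)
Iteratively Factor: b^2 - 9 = (b - 3)*(b + 3)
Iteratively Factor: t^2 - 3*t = (t - 3)*(t)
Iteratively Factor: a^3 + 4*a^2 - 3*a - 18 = (a + 3)*(a^2 + a - 6) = (a + 3)^2*(a - 2)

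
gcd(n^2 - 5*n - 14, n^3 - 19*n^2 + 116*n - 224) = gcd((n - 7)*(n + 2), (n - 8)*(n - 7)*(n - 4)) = n - 7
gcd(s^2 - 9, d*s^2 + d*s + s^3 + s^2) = 1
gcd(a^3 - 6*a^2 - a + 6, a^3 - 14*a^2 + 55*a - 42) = a^2 - 7*a + 6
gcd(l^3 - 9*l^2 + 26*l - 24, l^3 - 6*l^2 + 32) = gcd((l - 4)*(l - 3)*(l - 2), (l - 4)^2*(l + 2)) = l - 4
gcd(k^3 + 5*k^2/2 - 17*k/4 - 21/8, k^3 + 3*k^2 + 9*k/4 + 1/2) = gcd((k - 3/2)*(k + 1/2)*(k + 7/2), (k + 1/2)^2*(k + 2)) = k + 1/2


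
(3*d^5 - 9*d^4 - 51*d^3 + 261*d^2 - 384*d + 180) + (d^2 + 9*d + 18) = 3*d^5 - 9*d^4 - 51*d^3 + 262*d^2 - 375*d + 198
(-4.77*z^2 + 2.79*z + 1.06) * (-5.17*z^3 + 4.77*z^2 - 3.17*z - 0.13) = 24.6609*z^5 - 37.1772*z^4 + 22.949*z^3 - 3.168*z^2 - 3.7229*z - 0.1378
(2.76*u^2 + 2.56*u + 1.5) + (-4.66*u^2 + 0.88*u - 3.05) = -1.9*u^2 + 3.44*u - 1.55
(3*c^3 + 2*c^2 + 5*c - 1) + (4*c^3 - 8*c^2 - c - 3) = 7*c^3 - 6*c^2 + 4*c - 4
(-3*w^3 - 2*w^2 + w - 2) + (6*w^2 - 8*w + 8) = -3*w^3 + 4*w^2 - 7*w + 6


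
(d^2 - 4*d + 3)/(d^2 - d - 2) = (-d^2 + 4*d - 3)/(-d^2 + d + 2)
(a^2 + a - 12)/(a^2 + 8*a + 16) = (a - 3)/(a + 4)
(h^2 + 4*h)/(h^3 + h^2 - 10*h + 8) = h/(h^2 - 3*h + 2)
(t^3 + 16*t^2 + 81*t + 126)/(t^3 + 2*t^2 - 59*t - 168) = (t + 6)/(t - 8)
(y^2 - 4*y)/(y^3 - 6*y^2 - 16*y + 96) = y/(y^2 - 2*y - 24)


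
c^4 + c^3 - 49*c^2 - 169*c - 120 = (c - 8)*(c + 1)*(c + 3)*(c + 5)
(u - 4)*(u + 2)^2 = u^3 - 12*u - 16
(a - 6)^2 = a^2 - 12*a + 36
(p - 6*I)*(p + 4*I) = p^2 - 2*I*p + 24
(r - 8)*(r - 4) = r^2 - 12*r + 32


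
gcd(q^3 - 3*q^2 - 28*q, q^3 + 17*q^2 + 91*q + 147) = 1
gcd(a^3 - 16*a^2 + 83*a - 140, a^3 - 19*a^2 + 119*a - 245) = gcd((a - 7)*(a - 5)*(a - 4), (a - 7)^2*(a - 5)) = a^2 - 12*a + 35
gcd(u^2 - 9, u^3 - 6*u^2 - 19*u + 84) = u - 3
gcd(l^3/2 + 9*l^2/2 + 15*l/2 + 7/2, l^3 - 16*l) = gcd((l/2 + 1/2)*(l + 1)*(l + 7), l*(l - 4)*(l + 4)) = 1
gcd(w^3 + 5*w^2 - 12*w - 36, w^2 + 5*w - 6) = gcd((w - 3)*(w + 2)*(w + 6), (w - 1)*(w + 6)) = w + 6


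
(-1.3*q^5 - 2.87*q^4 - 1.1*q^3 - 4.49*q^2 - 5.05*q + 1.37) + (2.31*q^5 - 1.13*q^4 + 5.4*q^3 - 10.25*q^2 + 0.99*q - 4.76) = 1.01*q^5 - 4.0*q^4 + 4.3*q^3 - 14.74*q^2 - 4.06*q - 3.39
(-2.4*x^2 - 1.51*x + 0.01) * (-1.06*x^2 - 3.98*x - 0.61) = 2.544*x^4 + 11.1526*x^3 + 7.4632*x^2 + 0.8813*x - 0.0061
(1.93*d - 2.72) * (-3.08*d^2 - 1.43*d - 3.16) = -5.9444*d^3 + 5.6177*d^2 - 2.2092*d + 8.5952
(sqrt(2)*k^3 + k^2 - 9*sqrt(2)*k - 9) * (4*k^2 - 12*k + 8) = 4*sqrt(2)*k^5 - 12*sqrt(2)*k^4 + 4*k^4 - 28*sqrt(2)*k^3 - 12*k^3 - 28*k^2 + 108*sqrt(2)*k^2 - 72*sqrt(2)*k + 108*k - 72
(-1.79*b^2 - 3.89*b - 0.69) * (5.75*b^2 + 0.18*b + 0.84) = -10.2925*b^4 - 22.6897*b^3 - 6.1713*b^2 - 3.3918*b - 0.5796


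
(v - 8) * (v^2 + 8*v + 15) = v^3 - 49*v - 120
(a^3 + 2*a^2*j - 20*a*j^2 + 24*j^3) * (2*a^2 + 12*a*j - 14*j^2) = 2*a^5 + 16*a^4*j - 30*a^3*j^2 - 220*a^2*j^3 + 568*a*j^4 - 336*j^5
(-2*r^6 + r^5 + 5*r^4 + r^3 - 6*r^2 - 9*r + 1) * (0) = 0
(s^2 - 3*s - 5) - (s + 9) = s^2 - 4*s - 14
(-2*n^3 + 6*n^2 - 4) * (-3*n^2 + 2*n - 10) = 6*n^5 - 22*n^4 + 32*n^3 - 48*n^2 - 8*n + 40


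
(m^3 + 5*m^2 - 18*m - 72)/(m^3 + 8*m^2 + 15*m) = (m^2 + 2*m - 24)/(m*(m + 5))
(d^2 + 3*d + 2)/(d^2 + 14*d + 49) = (d^2 + 3*d + 2)/(d^2 + 14*d + 49)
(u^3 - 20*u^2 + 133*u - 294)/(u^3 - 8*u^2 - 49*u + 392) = (u^2 - 13*u + 42)/(u^2 - u - 56)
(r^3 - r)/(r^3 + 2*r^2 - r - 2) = r/(r + 2)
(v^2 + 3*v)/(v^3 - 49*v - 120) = v/(v^2 - 3*v - 40)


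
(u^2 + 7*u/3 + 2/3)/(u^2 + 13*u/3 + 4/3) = (u + 2)/(u + 4)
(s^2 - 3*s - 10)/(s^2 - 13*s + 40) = (s + 2)/(s - 8)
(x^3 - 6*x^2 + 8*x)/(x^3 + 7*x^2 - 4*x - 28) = x*(x - 4)/(x^2 + 9*x + 14)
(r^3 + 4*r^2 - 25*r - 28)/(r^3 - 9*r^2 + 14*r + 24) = (r + 7)/(r - 6)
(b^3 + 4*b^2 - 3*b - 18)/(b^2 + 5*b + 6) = (b^2 + b - 6)/(b + 2)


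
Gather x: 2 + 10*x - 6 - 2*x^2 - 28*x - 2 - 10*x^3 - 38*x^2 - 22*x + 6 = -10*x^3 - 40*x^2 - 40*x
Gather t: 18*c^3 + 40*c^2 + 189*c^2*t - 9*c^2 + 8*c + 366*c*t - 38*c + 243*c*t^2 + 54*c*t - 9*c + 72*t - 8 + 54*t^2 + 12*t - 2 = 18*c^3 + 31*c^2 - 39*c + t^2*(243*c + 54) + t*(189*c^2 + 420*c + 84) - 10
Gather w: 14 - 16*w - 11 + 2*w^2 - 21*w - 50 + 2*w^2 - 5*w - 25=4*w^2 - 42*w - 72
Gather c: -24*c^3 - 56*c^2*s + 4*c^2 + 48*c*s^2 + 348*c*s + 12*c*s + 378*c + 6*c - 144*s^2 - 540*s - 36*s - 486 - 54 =-24*c^3 + c^2*(4 - 56*s) + c*(48*s^2 + 360*s + 384) - 144*s^2 - 576*s - 540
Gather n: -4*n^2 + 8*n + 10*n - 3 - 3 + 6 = -4*n^2 + 18*n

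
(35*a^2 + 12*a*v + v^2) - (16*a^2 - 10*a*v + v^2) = 19*a^2 + 22*a*v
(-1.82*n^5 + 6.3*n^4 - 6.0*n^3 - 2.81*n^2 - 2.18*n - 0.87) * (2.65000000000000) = -4.823*n^5 + 16.695*n^4 - 15.9*n^3 - 7.4465*n^2 - 5.777*n - 2.3055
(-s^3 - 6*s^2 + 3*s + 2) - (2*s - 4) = -s^3 - 6*s^2 + s + 6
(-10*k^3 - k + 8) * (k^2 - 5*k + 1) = -10*k^5 + 50*k^4 - 11*k^3 + 13*k^2 - 41*k + 8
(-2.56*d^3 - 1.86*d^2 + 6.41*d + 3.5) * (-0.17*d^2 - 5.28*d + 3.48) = 0.4352*d^5 + 13.833*d^4 - 0.177699999999999*d^3 - 40.9126*d^2 + 3.8268*d + 12.18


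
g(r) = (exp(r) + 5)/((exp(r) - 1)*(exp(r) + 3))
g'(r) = exp(r)/((exp(r) - 1)*(exp(r) + 3)) - (exp(r) + 5)*exp(r)/((exp(r) - 1)*(exp(r) + 3)^2) - (exp(r) + 5)*exp(r)/((exp(r) - 1)^2*(exp(r) + 3))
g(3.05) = 0.05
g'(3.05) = -0.06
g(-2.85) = -1.76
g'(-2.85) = -0.09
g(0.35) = 3.47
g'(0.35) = -12.08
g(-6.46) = -1.67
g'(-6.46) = -0.00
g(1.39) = 0.43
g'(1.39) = -0.62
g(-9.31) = -1.67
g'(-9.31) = -0.00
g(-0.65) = -3.28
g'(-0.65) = -3.41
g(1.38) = 0.43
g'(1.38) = -0.63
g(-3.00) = -1.74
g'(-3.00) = -0.08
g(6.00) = 0.00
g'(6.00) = 0.00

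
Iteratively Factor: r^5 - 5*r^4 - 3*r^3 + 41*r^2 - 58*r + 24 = (r - 2)*(r^4 - 3*r^3 - 9*r^2 + 23*r - 12) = (r - 2)*(r - 1)*(r^3 - 2*r^2 - 11*r + 12) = (r - 4)*(r - 2)*(r - 1)*(r^2 + 2*r - 3) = (r - 4)*(r - 2)*(r - 1)*(r + 3)*(r - 1)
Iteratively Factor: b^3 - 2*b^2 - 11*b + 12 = (b + 3)*(b^2 - 5*b + 4) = (b - 4)*(b + 3)*(b - 1)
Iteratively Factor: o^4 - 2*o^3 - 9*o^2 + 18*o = (o - 2)*(o^3 - 9*o) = (o - 3)*(o - 2)*(o^2 + 3*o) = (o - 3)*(o - 2)*(o + 3)*(o)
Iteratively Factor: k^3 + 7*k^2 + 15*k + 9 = (k + 1)*(k^2 + 6*k + 9) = (k + 1)*(k + 3)*(k + 3)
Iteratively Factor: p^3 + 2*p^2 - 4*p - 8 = (p + 2)*(p^2 - 4) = (p + 2)^2*(p - 2)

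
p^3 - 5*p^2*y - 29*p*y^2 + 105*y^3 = (p - 7*y)*(p - 3*y)*(p + 5*y)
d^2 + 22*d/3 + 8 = (d + 4/3)*(d + 6)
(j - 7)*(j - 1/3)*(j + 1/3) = j^3 - 7*j^2 - j/9 + 7/9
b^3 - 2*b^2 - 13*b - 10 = (b - 5)*(b + 1)*(b + 2)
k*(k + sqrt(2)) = k^2 + sqrt(2)*k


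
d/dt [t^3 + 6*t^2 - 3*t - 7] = 3*t^2 + 12*t - 3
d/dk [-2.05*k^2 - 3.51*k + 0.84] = -4.1*k - 3.51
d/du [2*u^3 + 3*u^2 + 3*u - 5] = 6*u^2 + 6*u + 3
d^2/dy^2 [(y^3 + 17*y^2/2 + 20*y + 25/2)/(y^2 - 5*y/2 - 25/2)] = 120/(y^3 - 15*y^2 + 75*y - 125)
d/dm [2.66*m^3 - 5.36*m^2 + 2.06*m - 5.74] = 7.98*m^2 - 10.72*m + 2.06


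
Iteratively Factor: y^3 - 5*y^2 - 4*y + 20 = (y - 5)*(y^2 - 4) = (y - 5)*(y + 2)*(y - 2)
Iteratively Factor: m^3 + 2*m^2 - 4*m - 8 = (m - 2)*(m^2 + 4*m + 4) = (m - 2)*(m + 2)*(m + 2)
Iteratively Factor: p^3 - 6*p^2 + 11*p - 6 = (p - 3)*(p^2 - 3*p + 2) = (p - 3)*(p - 2)*(p - 1)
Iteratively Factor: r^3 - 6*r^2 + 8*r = (r - 4)*(r^2 - 2*r) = r*(r - 4)*(r - 2)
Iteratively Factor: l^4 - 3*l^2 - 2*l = (l + 1)*(l^3 - l^2 - 2*l) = l*(l + 1)*(l^2 - l - 2) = l*(l + 1)^2*(l - 2)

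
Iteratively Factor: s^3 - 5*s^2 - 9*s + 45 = (s - 5)*(s^2 - 9) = (s - 5)*(s + 3)*(s - 3)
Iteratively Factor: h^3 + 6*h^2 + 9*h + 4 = (h + 1)*(h^2 + 5*h + 4) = (h + 1)^2*(h + 4)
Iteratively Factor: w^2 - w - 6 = (w - 3)*(w + 2)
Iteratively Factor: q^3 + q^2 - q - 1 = (q + 1)*(q^2 - 1) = (q + 1)^2*(q - 1)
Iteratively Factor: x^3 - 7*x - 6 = (x + 2)*(x^2 - 2*x - 3) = (x + 1)*(x + 2)*(x - 3)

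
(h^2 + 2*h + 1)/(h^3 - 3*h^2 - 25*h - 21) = (h + 1)/(h^2 - 4*h - 21)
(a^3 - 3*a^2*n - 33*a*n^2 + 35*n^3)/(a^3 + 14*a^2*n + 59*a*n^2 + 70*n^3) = (a^2 - 8*a*n + 7*n^2)/(a^2 + 9*a*n + 14*n^2)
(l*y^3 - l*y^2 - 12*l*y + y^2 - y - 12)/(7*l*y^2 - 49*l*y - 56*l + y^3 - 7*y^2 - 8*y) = (-l*y^3 + l*y^2 + 12*l*y - y^2 + y + 12)/(-7*l*y^2 + 49*l*y + 56*l - y^3 + 7*y^2 + 8*y)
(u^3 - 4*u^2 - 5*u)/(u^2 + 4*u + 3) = u*(u - 5)/(u + 3)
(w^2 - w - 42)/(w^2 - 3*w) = (w^2 - w - 42)/(w*(w - 3))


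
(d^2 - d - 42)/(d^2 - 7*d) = (d + 6)/d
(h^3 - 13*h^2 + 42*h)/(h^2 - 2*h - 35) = h*(h - 6)/(h + 5)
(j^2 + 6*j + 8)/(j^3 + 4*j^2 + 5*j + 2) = (j + 4)/(j^2 + 2*j + 1)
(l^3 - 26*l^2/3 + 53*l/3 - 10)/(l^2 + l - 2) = (l^2 - 23*l/3 + 10)/(l + 2)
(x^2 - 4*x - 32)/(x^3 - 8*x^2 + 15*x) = (x^2 - 4*x - 32)/(x*(x^2 - 8*x + 15))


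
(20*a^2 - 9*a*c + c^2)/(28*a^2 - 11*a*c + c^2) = (5*a - c)/(7*a - c)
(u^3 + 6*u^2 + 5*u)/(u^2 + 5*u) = u + 1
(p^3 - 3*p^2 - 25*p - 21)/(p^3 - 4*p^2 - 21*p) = (p + 1)/p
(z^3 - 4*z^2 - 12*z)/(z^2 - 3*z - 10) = z*(z - 6)/(z - 5)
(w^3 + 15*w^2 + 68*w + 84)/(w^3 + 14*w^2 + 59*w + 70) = (w + 6)/(w + 5)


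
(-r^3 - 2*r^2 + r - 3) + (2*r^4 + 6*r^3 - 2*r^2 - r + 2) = 2*r^4 + 5*r^3 - 4*r^2 - 1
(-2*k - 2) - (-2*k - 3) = 1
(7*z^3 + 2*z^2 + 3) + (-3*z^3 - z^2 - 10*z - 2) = 4*z^3 + z^2 - 10*z + 1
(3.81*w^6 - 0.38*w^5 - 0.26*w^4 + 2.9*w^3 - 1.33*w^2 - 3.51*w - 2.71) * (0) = 0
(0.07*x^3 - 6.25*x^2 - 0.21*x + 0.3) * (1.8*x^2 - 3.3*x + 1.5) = 0.126*x^5 - 11.481*x^4 + 20.352*x^3 - 8.142*x^2 - 1.305*x + 0.45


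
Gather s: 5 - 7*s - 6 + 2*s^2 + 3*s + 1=2*s^2 - 4*s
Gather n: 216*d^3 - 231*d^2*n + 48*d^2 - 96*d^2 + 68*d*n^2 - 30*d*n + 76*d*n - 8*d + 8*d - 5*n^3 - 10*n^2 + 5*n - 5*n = 216*d^3 - 48*d^2 - 5*n^3 + n^2*(68*d - 10) + n*(-231*d^2 + 46*d)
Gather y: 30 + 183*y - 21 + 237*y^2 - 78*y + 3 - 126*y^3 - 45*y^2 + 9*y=-126*y^3 + 192*y^2 + 114*y + 12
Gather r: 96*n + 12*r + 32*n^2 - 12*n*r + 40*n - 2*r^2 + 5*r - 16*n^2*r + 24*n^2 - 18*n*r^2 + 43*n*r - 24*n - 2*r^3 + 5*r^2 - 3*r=56*n^2 + 112*n - 2*r^3 + r^2*(3 - 18*n) + r*(-16*n^2 + 31*n + 14)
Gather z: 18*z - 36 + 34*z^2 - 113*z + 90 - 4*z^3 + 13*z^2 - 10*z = -4*z^3 + 47*z^2 - 105*z + 54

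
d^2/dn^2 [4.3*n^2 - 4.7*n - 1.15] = 8.60000000000000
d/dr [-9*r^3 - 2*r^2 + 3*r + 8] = -27*r^2 - 4*r + 3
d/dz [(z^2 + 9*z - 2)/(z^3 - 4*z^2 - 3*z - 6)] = (-z^4 - 18*z^3 + 39*z^2 - 28*z - 60)/(z^6 - 8*z^5 + 10*z^4 + 12*z^3 + 57*z^2 + 36*z + 36)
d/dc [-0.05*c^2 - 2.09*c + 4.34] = -0.1*c - 2.09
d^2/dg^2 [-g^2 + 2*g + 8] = -2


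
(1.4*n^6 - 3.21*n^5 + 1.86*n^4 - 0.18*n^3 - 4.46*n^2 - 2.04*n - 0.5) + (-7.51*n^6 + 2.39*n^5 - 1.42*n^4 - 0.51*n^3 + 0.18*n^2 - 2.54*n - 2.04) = -6.11*n^6 - 0.82*n^5 + 0.44*n^4 - 0.69*n^3 - 4.28*n^2 - 4.58*n - 2.54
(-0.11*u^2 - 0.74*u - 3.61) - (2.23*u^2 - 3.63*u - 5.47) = -2.34*u^2 + 2.89*u + 1.86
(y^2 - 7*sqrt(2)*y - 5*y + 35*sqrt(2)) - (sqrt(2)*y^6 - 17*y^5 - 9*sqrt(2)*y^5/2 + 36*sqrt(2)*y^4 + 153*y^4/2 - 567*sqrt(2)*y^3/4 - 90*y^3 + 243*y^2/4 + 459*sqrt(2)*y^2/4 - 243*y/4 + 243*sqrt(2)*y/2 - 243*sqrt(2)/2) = -sqrt(2)*y^6 + 9*sqrt(2)*y^5/2 + 17*y^5 - 153*y^4/2 - 36*sqrt(2)*y^4 + 90*y^3 + 567*sqrt(2)*y^3/4 - 459*sqrt(2)*y^2/4 - 239*y^2/4 - 257*sqrt(2)*y/2 + 223*y/4 + 313*sqrt(2)/2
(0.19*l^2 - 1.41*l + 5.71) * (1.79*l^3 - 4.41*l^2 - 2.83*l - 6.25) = 0.3401*l^5 - 3.3618*l^4 + 15.9013*l^3 - 22.3783*l^2 - 7.3468*l - 35.6875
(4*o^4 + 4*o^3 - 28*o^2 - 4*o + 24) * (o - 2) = 4*o^5 - 4*o^4 - 36*o^3 + 52*o^2 + 32*o - 48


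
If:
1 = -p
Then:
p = -1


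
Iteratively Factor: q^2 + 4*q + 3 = (q + 3)*(q + 1)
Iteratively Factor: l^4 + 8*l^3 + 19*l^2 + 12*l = (l)*(l^3 + 8*l^2 + 19*l + 12) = l*(l + 3)*(l^2 + 5*l + 4) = l*(l + 3)*(l + 4)*(l + 1)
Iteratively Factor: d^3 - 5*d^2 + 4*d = (d)*(d^2 - 5*d + 4) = d*(d - 4)*(d - 1)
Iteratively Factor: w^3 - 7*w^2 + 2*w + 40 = (w - 5)*(w^2 - 2*w - 8) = (w - 5)*(w - 4)*(w + 2)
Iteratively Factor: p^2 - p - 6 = (p + 2)*(p - 3)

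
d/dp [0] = 0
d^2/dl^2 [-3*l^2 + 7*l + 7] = -6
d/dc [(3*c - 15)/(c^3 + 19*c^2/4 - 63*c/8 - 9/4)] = 24*(-16*c^3 + 82*c^2 + 380*c - 333)/(64*c^6 + 608*c^5 + 436*c^4 - 5076*c^3 + 2601*c^2 + 2268*c + 324)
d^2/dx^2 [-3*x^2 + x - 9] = -6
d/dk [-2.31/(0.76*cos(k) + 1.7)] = -1.7556*sin(k)/(0.76*cos(k) + 1.7)^2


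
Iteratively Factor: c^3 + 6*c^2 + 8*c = (c + 2)*(c^2 + 4*c) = (c + 2)*(c + 4)*(c)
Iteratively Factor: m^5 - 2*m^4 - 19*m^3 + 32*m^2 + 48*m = (m + 1)*(m^4 - 3*m^3 - 16*m^2 + 48*m) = (m - 4)*(m + 1)*(m^3 + m^2 - 12*m) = (m - 4)*(m + 1)*(m + 4)*(m^2 - 3*m) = m*(m - 4)*(m + 1)*(m + 4)*(m - 3)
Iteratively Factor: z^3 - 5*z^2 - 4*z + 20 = (z + 2)*(z^2 - 7*z + 10) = (z - 2)*(z + 2)*(z - 5)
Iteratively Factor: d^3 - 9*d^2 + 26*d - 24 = (d - 3)*(d^2 - 6*d + 8) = (d - 3)*(d - 2)*(d - 4)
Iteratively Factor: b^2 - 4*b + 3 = (b - 3)*(b - 1)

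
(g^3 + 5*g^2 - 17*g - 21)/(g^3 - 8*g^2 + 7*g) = (g^3 + 5*g^2 - 17*g - 21)/(g*(g^2 - 8*g + 7))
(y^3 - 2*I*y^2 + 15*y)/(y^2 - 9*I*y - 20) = y*(y + 3*I)/(y - 4*I)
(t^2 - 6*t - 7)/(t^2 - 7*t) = (t + 1)/t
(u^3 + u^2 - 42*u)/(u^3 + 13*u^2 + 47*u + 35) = u*(u - 6)/(u^2 + 6*u + 5)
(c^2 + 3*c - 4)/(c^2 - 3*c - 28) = (c - 1)/(c - 7)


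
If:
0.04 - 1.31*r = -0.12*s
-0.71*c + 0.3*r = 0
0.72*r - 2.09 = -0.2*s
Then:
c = 0.31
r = 0.74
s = 7.78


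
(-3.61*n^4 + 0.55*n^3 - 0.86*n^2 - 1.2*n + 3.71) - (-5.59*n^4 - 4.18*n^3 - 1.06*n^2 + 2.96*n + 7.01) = 1.98*n^4 + 4.73*n^3 + 0.2*n^2 - 4.16*n - 3.3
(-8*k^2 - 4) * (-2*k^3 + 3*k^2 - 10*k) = 16*k^5 - 24*k^4 + 88*k^3 - 12*k^2 + 40*k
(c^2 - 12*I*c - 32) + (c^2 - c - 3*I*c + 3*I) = 2*c^2 - c - 15*I*c - 32 + 3*I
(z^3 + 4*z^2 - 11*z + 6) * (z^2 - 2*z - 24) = z^5 + 2*z^4 - 43*z^3 - 68*z^2 + 252*z - 144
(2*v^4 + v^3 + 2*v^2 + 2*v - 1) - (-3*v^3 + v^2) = 2*v^4 + 4*v^3 + v^2 + 2*v - 1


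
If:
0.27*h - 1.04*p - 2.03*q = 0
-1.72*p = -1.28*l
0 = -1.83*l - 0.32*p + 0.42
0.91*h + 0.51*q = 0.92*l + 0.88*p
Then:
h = 0.37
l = 0.20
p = 0.15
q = -0.03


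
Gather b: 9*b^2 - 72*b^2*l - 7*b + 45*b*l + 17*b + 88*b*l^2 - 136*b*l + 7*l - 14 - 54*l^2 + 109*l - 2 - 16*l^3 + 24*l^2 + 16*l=b^2*(9 - 72*l) + b*(88*l^2 - 91*l + 10) - 16*l^3 - 30*l^2 + 132*l - 16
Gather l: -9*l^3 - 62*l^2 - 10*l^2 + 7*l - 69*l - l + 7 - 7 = -9*l^3 - 72*l^2 - 63*l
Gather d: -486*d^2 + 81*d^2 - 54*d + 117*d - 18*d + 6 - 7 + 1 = -405*d^2 + 45*d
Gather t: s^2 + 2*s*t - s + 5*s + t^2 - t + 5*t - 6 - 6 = s^2 + 4*s + t^2 + t*(2*s + 4) - 12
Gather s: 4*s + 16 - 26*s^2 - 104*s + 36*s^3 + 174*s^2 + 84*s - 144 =36*s^3 + 148*s^2 - 16*s - 128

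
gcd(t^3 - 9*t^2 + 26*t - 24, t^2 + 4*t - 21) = t - 3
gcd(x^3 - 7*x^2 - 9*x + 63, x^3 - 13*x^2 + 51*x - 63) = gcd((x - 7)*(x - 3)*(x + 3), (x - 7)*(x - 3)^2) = x^2 - 10*x + 21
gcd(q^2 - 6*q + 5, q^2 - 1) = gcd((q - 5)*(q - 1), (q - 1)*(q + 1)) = q - 1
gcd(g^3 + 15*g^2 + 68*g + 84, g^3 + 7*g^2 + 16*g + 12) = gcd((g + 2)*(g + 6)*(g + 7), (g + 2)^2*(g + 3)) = g + 2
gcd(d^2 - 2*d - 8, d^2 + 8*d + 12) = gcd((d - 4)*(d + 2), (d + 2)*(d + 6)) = d + 2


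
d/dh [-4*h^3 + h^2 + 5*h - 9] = -12*h^2 + 2*h + 5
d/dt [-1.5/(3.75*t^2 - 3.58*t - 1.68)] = (11.25*t - 5.37)/(-3.75*t^2 + 3.58*t + 1.68)^2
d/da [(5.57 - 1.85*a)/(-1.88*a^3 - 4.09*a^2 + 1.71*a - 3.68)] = (-6.956*a^3 + 23.8483*a^2 + 45.5626*a - 2.7167)/(3.5344*a^6 + 15.3784*a^5 + 10.2985*a^4 - 0.151*a^3 + 33.0265*a^2 - 12.5856*a + 13.5424)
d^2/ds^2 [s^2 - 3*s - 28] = 2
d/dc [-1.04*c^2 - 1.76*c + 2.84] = -2.08*c - 1.76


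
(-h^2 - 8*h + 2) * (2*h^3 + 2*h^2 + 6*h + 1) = -2*h^5 - 18*h^4 - 18*h^3 - 45*h^2 + 4*h + 2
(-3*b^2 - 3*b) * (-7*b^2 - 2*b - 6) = 21*b^4 + 27*b^3 + 24*b^2 + 18*b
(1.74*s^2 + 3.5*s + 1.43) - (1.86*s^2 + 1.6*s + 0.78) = -0.12*s^2 + 1.9*s + 0.65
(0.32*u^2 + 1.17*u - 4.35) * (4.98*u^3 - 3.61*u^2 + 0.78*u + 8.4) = 1.5936*u^5 + 4.6714*u^4 - 25.6371*u^3 + 19.3041*u^2 + 6.435*u - 36.54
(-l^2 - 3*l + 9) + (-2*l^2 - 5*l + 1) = -3*l^2 - 8*l + 10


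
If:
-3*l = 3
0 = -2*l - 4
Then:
No Solution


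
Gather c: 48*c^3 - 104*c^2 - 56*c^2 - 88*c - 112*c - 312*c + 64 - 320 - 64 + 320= 48*c^3 - 160*c^2 - 512*c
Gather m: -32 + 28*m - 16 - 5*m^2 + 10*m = -5*m^2 + 38*m - 48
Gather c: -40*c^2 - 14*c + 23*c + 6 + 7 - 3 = -40*c^2 + 9*c + 10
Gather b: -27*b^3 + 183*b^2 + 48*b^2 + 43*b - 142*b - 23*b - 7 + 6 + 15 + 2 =-27*b^3 + 231*b^2 - 122*b + 16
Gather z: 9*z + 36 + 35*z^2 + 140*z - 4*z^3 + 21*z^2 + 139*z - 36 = -4*z^3 + 56*z^2 + 288*z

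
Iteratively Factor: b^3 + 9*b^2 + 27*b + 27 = (b + 3)*(b^2 + 6*b + 9) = (b + 3)^2*(b + 3)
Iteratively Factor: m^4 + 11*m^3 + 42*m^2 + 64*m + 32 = (m + 2)*(m^3 + 9*m^2 + 24*m + 16) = (m + 1)*(m + 2)*(m^2 + 8*m + 16) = (m + 1)*(m + 2)*(m + 4)*(m + 4)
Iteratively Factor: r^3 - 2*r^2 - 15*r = (r - 5)*(r^2 + 3*r) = (r - 5)*(r + 3)*(r)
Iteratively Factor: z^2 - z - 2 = (z - 2)*(z + 1)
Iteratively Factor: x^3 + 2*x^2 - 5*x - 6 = (x + 3)*(x^2 - x - 2) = (x + 1)*(x + 3)*(x - 2)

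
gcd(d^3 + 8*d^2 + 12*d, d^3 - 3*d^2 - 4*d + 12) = d + 2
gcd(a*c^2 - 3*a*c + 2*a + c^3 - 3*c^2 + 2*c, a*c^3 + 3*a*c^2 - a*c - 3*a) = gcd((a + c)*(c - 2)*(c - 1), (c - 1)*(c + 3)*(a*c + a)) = c - 1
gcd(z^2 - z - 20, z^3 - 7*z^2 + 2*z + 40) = z - 5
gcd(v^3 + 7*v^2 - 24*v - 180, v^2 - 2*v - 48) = v + 6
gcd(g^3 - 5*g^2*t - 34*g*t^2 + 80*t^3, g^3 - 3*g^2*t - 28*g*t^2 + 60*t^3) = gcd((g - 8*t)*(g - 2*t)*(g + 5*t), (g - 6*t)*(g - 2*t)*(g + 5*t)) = -g^2 - 3*g*t + 10*t^2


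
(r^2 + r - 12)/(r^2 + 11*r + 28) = (r - 3)/(r + 7)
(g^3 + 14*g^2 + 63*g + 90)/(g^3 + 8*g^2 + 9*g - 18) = (g + 5)/(g - 1)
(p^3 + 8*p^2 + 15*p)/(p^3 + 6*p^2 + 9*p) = (p + 5)/(p + 3)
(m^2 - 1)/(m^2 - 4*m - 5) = (m - 1)/(m - 5)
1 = 1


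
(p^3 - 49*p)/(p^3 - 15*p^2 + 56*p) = (p + 7)/(p - 8)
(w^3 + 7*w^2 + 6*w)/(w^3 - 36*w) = (w + 1)/(w - 6)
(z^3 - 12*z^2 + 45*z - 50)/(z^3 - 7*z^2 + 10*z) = (z - 5)/z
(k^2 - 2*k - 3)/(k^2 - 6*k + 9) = (k + 1)/(k - 3)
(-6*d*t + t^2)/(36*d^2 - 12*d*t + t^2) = t/(-6*d + t)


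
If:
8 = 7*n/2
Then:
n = 16/7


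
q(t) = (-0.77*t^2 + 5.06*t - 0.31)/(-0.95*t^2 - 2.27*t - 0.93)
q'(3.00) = 0.21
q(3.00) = -0.49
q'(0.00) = -6.25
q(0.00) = 0.33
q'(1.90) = 0.26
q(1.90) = -0.75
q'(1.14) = 0.18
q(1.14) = -0.94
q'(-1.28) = 24.20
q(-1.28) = -19.20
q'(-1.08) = 7.75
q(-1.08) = -16.14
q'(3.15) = 0.20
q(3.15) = -0.46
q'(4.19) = 0.15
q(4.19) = -0.27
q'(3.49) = 0.19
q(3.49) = -0.39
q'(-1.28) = 24.20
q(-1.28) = -19.20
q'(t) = (5.06 - 1.54*t)/(-0.95*t^2 - 2.27*t - 0.93) + (1.9*t + 2.27)*(-0.77*t^2 + 5.06*t - 0.31)/(-0.95*t^2 - 2.27*t - 0.93)^2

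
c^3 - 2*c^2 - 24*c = c*(c - 6)*(c + 4)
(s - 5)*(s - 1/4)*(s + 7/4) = s^3 - 7*s^2/2 - 127*s/16 + 35/16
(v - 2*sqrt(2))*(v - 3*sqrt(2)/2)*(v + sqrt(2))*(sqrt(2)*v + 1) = sqrt(2)*v^4 - 4*v^3 - 7*sqrt(2)*v^2/2 + 11*v + 6*sqrt(2)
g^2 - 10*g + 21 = (g - 7)*(g - 3)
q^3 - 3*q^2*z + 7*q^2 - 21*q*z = q*(q + 7)*(q - 3*z)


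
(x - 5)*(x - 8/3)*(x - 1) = x^3 - 26*x^2/3 + 21*x - 40/3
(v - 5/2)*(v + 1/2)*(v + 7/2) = v^3 + 3*v^2/2 - 33*v/4 - 35/8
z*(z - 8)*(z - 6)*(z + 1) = z^4 - 13*z^3 + 34*z^2 + 48*z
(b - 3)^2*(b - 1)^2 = b^4 - 8*b^3 + 22*b^2 - 24*b + 9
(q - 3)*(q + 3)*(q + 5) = q^3 + 5*q^2 - 9*q - 45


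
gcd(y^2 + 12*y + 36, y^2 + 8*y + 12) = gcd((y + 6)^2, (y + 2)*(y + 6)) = y + 6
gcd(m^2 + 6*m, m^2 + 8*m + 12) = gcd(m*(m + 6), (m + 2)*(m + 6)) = m + 6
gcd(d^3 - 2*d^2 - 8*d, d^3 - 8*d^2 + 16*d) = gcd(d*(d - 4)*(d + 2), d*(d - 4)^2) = d^2 - 4*d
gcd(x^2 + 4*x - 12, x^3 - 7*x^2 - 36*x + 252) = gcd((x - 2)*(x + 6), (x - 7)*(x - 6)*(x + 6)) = x + 6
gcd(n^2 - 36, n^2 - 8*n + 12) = n - 6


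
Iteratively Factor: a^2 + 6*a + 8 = (a + 2)*(a + 4)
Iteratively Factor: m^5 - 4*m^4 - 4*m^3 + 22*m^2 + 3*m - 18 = (m + 2)*(m^4 - 6*m^3 + 8*m^2 + 6*m - 9) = (m - 1)*(m + 2)*(m^3 - 5*m^2 + 3*m + 9) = (m - 3)*(m - 1)*(m + 2)*(m^2 - 2*m - 3) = (m - 3)*(m - 1)*(m + 1)*(m + 2)*(m - 3)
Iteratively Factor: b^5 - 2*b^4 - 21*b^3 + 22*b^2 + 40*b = (b + 4)*(b^4 - 6*b^3 + 3*b^2 + 10*b) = (b + 1)*(b + 4)*(b^3 - 7*b^2 + 10*b) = (b - 2)*(b + 1)*(b + 4)*(b^2 - 5*b) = b*(b - 2)*(b + 1)*(b + 4)*(b - 5)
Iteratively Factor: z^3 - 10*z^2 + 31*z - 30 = (z - 2)*(z^2 - 8*z + 15) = (z - 3)*(z - 2)*(z - 5)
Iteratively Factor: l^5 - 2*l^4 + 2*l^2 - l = (l - 1)*(l^4 - l^3 - l^2 + l) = (l - 1)^2*(l^3 - l) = (l - 1)^2*(l + 1)*(l^2 - l) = (l - 1)^3*(l + 1)*(l)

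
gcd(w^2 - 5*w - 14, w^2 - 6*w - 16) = w + 2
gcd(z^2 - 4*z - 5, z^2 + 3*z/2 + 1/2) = z + 1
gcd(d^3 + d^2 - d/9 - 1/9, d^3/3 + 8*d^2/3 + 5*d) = 1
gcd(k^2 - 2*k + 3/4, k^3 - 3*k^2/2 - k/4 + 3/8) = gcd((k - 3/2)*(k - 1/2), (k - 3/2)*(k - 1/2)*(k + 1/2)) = k^2 - 2*k + 3/4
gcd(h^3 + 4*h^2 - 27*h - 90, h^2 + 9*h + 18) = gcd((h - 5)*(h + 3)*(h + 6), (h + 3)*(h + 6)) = h^2 + 9*h + 18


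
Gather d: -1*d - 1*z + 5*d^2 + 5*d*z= 5*d^2 + d*(5*z - 1) - z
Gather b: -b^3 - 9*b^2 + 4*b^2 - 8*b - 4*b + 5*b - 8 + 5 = -b^3 - 5*b^2 - 7*b - 3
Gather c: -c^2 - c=-c^2 - c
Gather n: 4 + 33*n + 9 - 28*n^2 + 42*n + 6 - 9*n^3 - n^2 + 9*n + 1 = -9*n^3 - 29*n^2 + 84*n + 20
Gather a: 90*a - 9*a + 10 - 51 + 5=81*a - 36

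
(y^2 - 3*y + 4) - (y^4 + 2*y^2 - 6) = -y^4 - y^2 - 3*y + 10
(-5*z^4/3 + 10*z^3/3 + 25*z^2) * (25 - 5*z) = 25*z^5/3 - 175*z^4/3 - 125*z^3/3 + 625*z^2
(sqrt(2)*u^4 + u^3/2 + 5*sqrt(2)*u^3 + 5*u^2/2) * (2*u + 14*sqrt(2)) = 2*sqrt(2)*u^5 + 10*sqrt(2)*u^4 + 29*u^4 + 7*sqrt(2)*u^3 + 145*u^3 + 35*sqrt(2)*u^2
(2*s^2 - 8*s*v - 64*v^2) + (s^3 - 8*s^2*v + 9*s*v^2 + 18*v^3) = s^3 - 8*s^2*v + 2*s^2 + 9*s*v^2 - 8*s*v + 18*v^3 - 64*v^2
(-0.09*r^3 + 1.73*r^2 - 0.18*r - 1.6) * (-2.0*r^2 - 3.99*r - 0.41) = 0.18*r^5 - 3.1009*r^4 - 6.5058*r^3 + 3.2089*r^2 + 6.4578*r + 0.656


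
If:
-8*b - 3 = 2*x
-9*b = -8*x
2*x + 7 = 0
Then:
No Solution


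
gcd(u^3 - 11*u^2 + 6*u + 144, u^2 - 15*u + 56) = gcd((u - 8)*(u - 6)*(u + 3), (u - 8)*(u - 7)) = u - 8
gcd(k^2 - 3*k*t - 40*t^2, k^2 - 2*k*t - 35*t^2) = k + 5*t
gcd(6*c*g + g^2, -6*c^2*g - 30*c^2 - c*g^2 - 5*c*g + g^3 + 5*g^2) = 1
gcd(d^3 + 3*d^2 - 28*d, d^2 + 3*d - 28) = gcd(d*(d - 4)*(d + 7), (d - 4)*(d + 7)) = d^2 + 3*d - 28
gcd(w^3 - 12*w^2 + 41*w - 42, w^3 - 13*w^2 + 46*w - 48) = w^2 - 5*w + 6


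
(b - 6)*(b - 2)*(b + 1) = b^3 - 7*b^2 + 4*b + 12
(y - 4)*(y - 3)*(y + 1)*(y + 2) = y^4 - 4*y^3 - 7*y^2 + 22*y + 24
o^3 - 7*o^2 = o^2*(o - 7)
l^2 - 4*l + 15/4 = (l - 5/2)*(l - 3/2)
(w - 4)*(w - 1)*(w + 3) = w^3 - 2*w^2 - 11*w + 12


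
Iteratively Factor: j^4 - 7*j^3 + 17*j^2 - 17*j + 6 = (j - 1)*(j^3 - 6*j^2 + 11*j - 6) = (j - 3)*(j - 1)*(j^2 - 3*j + 2) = (j - 3)*(j - 2)*(j - 1)*(j - 1)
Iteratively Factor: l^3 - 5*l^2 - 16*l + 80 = (l - 5)*(l^2 - 16) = (l - 5)*(l + 4)*(l - 4)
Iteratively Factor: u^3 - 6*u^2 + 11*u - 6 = (u - 2)*(u^2 - 4*u + 3) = (u - 3)*(u - 2)*(u - 1)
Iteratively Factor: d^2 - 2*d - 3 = (d + 1)*(d - 3)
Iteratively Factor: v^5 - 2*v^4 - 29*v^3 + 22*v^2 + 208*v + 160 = (v - 5)*(v^4 + 3*v^3 - 14*v^2 - 48*v - 32) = (v - 5)*(v + 1)*(v^3 + 2*v^2 - 16*v - 32) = (v - 5)*(v - 4)*(v + 1)*(v^2 + 6*v + 8) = (v - 5)*(v - 4)*(v + 1)*(v + 4)*(v + 2)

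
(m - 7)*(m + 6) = m^2 - m - 42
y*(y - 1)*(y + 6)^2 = y^4 + 11*y^3 + 24*y^2 - 36*y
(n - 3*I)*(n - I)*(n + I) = n^3 - 3*I*n^2 + n - 3*I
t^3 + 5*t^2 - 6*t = t*(t - 1)*(t + 6)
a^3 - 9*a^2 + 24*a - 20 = (a - 5)*(a - 2)^2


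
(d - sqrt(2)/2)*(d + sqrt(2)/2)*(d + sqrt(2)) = d^3 + sqrt(2)*d^2 - d/2 - sqrt(2)/2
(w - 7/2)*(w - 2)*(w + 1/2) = w^3 - 5*w^2 + 17*w/4 + 7/2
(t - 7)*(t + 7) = t^2 - 49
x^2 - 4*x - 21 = (x - 7)*(x + 3)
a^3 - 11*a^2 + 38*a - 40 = (a - 5)*(a - 4)*(a - 2)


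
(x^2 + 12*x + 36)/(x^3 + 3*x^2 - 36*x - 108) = (x + 6)/(x^2 - 3*x - 18)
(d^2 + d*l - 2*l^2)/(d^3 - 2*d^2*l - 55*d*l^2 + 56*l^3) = (d + 2*l)/(d^2 - d*l - 56*l^2)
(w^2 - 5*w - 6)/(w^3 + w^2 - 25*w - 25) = (w - 6)/(w^2 - 25)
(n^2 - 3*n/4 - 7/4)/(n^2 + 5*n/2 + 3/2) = (4*n - 7)/(2*(2*n + 3))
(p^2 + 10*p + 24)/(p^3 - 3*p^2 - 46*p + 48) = (p + 4)/(p^2 - 9*p + 8)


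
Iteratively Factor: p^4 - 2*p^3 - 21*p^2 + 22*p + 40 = (p - 5)*(p^3 + 3*p^2 - 6*p - 8) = (p - 5)*(p + 4)*(p^2 - p - 2) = (p - 5)*(p - 2)*(p + 4)*(p + 1)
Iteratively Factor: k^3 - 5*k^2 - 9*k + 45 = (k - 3)*(k^2 - 2*k - 15) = (k - 3)*(k + 3)*(k - 5)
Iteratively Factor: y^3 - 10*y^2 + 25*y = (y - 5)*(y^2 - 5*y) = y*(y - 5)*(y - 5)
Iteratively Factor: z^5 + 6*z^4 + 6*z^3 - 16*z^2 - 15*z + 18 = (z - 1)*(z^4 + 7*z^3 + 13*z^2 - 3*z - 18) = (z - 1)*(z + 3)*(z^3 + 4*z^2 + z - 6) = (z - 1)*(z + 3)^2*(z^2 + z - 2) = (z - 1)*(z + 2)*(z + 3)^2*(z - 1)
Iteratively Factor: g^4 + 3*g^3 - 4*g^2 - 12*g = (g - 2)*(g^3 + 5*g^2 + 6*g) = (g - 2)*(g + 3)*(g^2 + 2*g) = (g - 2)*(g + 2)*(g + 3)*(g)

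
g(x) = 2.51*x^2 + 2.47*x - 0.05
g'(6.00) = 32.59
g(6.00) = 105.13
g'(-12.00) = -57.77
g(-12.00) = 331.75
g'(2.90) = 17.03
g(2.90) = 28.22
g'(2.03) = 12.66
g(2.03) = 15.31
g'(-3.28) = -14.00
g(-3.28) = 18.85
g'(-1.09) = -3.00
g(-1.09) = 0.24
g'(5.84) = 31.79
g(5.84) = 99.98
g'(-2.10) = -8.07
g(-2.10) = 5.83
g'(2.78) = 16.43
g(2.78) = 26.21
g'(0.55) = 5.23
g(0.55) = 2.07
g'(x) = 5.02*x + 2.47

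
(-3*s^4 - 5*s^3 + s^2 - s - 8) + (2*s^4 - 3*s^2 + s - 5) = -s^4 - 5*s^3 - 2*s^2 - 13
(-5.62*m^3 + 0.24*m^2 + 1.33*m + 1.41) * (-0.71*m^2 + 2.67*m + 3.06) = 3.9902*m^5 - 15.1758*m^4 - 17.5007*m^3 + 3.2844*m^2 + 7.8345*m + 4.3146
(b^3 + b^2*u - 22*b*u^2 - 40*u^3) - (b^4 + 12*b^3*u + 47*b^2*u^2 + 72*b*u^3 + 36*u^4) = -b^4 - 12*b^3*u + b^3 - 47*b^2*u^2 + b^2*u - 72*b*u^3 - 22*b*u^2 - 36*u^4 - 40*u^3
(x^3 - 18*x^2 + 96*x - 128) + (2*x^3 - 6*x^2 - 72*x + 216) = 3*x^3 - 24*x^2 + 24*x + 88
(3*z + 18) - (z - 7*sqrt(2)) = 2*z + 7*sqrt(2) + 18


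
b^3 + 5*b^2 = b^2*(b + 5)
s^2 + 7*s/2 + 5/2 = (s + 1)*(s + 5/2)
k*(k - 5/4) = k^2 - 5*k/4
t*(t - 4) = t^2 - 4*t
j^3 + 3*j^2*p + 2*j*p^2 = j*(j + p)*(j + 2*p)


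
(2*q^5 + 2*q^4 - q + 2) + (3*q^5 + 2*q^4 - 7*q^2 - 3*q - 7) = 5*q^5 + 4*q^4 - 7*q^2 - 4*q - 5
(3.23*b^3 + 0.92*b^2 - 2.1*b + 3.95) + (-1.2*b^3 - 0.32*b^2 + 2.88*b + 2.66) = 2.03*b^3 + 0.6*b^2 + 0.78*b + 6.61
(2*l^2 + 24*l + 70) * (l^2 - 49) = 2*l^4 + 24*l^3 - 28*l^2 - 1176*l - 3430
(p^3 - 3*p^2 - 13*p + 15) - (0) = p^3 - 3*p^2 - 13*p + 15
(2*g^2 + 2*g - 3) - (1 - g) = 2*g^2 + 3*g - 4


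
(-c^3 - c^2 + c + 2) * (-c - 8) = c^4 + 9*c^3 + 7*c^2 - 10*c - 16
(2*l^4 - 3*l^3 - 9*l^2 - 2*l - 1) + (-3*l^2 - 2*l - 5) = 2*l^4 - 3*l^3 - 12*l^2 - 4*l - 6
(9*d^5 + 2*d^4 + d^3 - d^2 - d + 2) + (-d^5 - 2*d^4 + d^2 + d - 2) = 8*d^5 + d^3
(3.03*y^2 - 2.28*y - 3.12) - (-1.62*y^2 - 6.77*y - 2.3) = 4.65*y^2 + 4.49*y - 0.82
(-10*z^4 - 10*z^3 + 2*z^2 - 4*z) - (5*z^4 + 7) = -15*z^4 - 10*z^3 + 2*z^2 - 4*z - 7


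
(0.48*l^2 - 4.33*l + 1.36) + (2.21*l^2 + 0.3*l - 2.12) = 2.69*l^2 - 4.03*l - 0.76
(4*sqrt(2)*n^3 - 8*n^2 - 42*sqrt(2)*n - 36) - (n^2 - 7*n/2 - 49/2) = 4*sqrt(2)*n^3 - 9*n^2 - 42*sqrt(2)*n + 7*n/2 - 23/2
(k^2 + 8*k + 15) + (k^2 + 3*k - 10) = 2*k^2 + 11*k + 5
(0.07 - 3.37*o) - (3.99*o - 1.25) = 1.32 - 7.36*o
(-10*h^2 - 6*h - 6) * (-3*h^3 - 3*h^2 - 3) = 30*h^5 + 48*h^4 + 36*h^3 + 48*h^2 + 18*h + 18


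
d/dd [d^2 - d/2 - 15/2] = 2*d - 1/2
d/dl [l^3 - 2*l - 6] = 3*l^2 - 2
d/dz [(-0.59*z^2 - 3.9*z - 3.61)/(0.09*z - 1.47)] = (-0.0531*z^2 + 1.7346*z + 6.0579)/(0.0081*z^2 - 0.2646*z + 2.1609)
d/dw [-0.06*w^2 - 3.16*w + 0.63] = -0.12*w - 3.16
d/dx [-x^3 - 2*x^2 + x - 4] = -3*x^2 - 4*x + 1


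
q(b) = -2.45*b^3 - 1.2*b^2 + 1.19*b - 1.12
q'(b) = -7.35*b^2 - 2.4*b + 1.19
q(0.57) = -1.29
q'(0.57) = -2.57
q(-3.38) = 75.75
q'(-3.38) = -74.67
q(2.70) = -54.88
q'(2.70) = -58.87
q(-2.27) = 18.65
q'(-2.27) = -31.24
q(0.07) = -1.04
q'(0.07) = 0.99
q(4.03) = -176.17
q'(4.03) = -127.85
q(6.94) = -869.58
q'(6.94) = -369.47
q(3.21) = -90.70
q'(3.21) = -82.25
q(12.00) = -4393.24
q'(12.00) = -1086.01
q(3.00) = -74.50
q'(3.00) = -72.16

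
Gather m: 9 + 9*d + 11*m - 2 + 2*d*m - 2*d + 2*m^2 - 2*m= 7*d + 2*m^2 + m*(2*d + 9) + 7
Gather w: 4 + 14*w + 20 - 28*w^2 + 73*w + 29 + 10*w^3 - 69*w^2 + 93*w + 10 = 10*w^3 - 97*w^2 + 180*w + 63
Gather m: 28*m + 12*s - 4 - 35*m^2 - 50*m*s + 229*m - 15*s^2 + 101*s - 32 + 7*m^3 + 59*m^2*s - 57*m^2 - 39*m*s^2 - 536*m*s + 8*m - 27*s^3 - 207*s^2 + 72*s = 7*m^3 + m^2*(59*s - 92) + m*(-39*s^2 - 586*s + 265) - 27*s^3 - 222*s^2 + 185*s - 36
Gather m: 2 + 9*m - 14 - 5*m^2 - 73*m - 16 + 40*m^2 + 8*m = 35*m^2 - 56*m - 28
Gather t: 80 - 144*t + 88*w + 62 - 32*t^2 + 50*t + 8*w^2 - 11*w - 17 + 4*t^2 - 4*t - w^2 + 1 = -28*t^2 - 98*t + 7*w^2 + 77*w + 126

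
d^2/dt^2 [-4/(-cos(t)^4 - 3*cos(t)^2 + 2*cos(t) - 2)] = 8*(4*(2*cos(t)^3 + 3*cos(t) - 1)^2*sin(t)^2 + (8*sin(t)^4 - 16*sin(t)^2 - cos(t) + 5)*(cos(t)^4 + 3*cos(t)^2 - 2*cos(t) + 2))/(cos(t)^4 + 3*cos(t)^2 - 2*cos(t) + 2)^3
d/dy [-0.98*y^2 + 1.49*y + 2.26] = 1.49 - 1.96*y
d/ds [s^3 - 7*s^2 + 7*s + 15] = 3*s^2 - 14*s + 7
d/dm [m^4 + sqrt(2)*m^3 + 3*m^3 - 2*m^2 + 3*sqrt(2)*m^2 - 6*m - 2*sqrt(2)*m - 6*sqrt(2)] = 4*m^3 + 3*sqrt(2)*m^2 + 9*m^2 - 4*m + 6*sqrt(2)*m - 6 - 2*sqrt(2)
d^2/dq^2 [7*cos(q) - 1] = -7*cos(q)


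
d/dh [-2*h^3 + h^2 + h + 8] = -6*h^2 + 2*h + 1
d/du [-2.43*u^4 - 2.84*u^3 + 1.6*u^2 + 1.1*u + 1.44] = -9.72*u^3 - 8.52*u^2 + 3.2*u + 1.1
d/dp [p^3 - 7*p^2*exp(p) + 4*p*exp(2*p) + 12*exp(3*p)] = -7*p^2*exp(p) + 3*p^2 + 8*p*exp(2*p) - 14*p*exp(p) + 36*exp(3*p) + 4*exp(2*p)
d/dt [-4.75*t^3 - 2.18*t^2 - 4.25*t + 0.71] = -14.25*t^2 - 4.36*t - 4.25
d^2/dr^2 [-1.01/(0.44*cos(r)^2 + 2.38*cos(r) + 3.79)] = (0.782144*(1 - cos(r)^2)^2 + 3.173016*cos(r)^3 - 0.624988000000001*cos(r)^2 - 15.456434*cos(r) - 8.85568)/(0.44*cos(r)^2 + 2.38*cos(r) + 3.79)^3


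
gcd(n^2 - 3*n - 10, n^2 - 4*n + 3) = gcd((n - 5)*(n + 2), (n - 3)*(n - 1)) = 1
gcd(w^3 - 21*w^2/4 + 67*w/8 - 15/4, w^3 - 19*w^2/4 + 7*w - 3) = w^2 - 11*w/4 + 3/2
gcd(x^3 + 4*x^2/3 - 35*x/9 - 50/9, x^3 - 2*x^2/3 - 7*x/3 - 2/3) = x - 2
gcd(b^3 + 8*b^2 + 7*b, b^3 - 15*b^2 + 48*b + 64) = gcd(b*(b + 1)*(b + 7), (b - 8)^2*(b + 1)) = b + 1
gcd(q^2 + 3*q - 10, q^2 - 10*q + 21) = 1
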